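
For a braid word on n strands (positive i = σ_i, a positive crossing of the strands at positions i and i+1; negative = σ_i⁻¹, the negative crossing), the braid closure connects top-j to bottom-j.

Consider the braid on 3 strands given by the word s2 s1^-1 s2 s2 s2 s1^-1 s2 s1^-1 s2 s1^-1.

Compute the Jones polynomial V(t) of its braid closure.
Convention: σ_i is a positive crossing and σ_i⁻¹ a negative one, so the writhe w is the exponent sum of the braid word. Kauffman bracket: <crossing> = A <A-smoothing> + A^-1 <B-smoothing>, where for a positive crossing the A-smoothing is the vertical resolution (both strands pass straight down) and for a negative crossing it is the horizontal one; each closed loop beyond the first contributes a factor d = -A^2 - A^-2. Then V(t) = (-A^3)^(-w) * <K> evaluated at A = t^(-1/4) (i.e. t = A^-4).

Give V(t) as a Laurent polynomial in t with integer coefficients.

t^7 - 4*t^6 + 7*t^5 - 11*t^4 + 14*t^3 - 14*t^2 + 14*t - 10 + 7*t^-1 - 4*t^-2 + t^-3

Derivation:
Braid: s2 s1^-1 s2 s2 s2 s1^-1 s2 s1^-1 s2 s1^-1 on 3 strands, 10 crossings.
Writhe w = (#positive) - (#negative) = 6 - 4 = 2.
State-sum expansion of <K>. There are 2^10 = 1024 states.
Smooth each crossing (0=||, 1=⌣⌢); contribution A^(Σ sign_k(1-2s_k)) * d^(L-1).
Tabulate the states by total A-exponent and number of loops L (A-exp: L × count):
  A^10: L=5 ×1
  A^8: L=4 ×10
  A^6: L=3 ×42, L=5 ×3
  A^4: L=2 ×90, L=4 ×29, L=6 ×1
  A^2: L=1 ×87, L=3 ×110, L=5 ×13
  A^0: L=2 ×179, L=4 ×71, L=6 ×2
  A^-2: L=3 ×187, L=5 ×23
  A^-4: L=4 ×117, L=6 ×3
  A^-6: L=5 ×45
  A^-8: L=6 ×10
  A^-10: L=7 ×1
Each group contributes A^e * Σ count * d^(L-1):
Powers of d = -A^2 - A^-2: d^2 = A^4 + 2 + A^-4; d^3 = -A^6 - 3*A^2 - 3*A^-2 - A^-6; d^4 = A^8 + 4*A^4 + 6 + 4*A^-4 + A^-8; d^5 = -A^10 - 5*A^6 - 10*A^2 - 10*A^-2 - 5*A^-6 - A^-10; d^6 = A^12 + 6*A^8 + 15*A^4 + 20 + 15*A^-4 + 6*A^-8 + A^-12.
  A^10 * (d^4) = A^18 + 4*A^14 + 6*A^10 + 4*A^6 + A^2
  A^8 * (10*d^3) = -10*A^14 - 30*A^10 - 30*A^6 - 10*A^2
  A^6 * (42*d^2 + 3*d^4) = 3*A^14 + 54*A^10 + 102*A^6 + 54*A^2 + 3*A^-2
  A^4 * (90*d + 29*d^3 + d^5) = -A^14 - 34*A^10 - 187*A^6 - 187*A^2 - 34*A^-2 - A^-6
  A^2 * (87 + 110*d^2 + 13*d^4) = 13*A^10 + 162*A^6 + 385*A^2 + 162*A^-2 + 13*A^-6
  A^0 * (179*d + 71*d^3 + 2*d^5) = -2*A^10 - 81*A^6 - 412*A^2 - 412*A^-2 - 81*A^-6 - 2*A^-10
  A^-2 * (187*d^2 + 23*d^4) = 23*A^6 + 279*A^2 + 512*A^-2 + 279*A^-6 + 23*A^-10
  A^-4 * (117*d^3 + 3*d^5) = -3*A^6 - 132*A^2 - 381*A^-2 - 381*A^-6 - 132*A^-10 - 3*A^-14
  A^-6 * (45*d^4) = 45*A^2 + 180*A^-2 + 270*A^-6 + 180*A^-10 + 45*A^-14
  A^-8 * (10*d^5) = -10*A^2 - 50*A^-2 - 100*A^-6 - 100*A^-10 - 50*A^-14 - 10*A^-18
  A^-10 * (d^6) = A^2 + 6*A^-2 + 15*A^-6 + 20*A^-10 + 15*A^-14 + 6*A^-18 + A^-22
Summing the groups: <K> = A^18 - 4*A^14 + 7*A^10 - 10*A^6 + 14*A^2 - 14*A^-2 + 14*A^-6 - 11*A^-10 + 7*A^-14 - 4*A^-18 + A^-22
Normalise by the writhe: (-A^3)^(-w) = (-A^3)^(-2) = A^-6, so f(A) = A^-6 * <K> = A^12 - 4*A^8 + 7*A^4 - 10 + 14*A^-4 - 14*A^-8 + 14*A^-12 - 11*A^-16 + 7*A^-20 - 4*A^-24 + A^-28.
Substitute A = t^(-1/4), i.e. A^e → t^(-e/4): V(t) = t^7 - 4*t^6 + 7*t^5 - 11*t^4 + 14*t^3 - 14*t^2 + 14*t - 10 + 7*t^-1 - 4*t^-2 + t^-3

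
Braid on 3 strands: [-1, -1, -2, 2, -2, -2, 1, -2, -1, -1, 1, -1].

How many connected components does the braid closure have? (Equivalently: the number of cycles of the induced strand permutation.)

Track the strand permutation on 3 strands, starting from identity.
  step 1: s1^-1 swaps positions 1,2 -> [2 1 3]
  step 2: s1^-1 swaps positions 1,2 -> [1 2 3]
  step 3: s2^-1 swaps positions 2,3 -> [1 3 2]
  step 4: s2 swaps positions 2,3 -> [1 2 3]
  step 5: s2^-1 swaps positions 2,3 -> [1 3 2]
  step 6: s2^-1 swaps positions 2,3 -> [1 2 3]
  step 7: s1 swaps positions 1,2 -> [2 1 3]
  step 8: s2^-1 swaps positions 2,3 -> [2 3 1]
  step 9: s1^-1 swaps positions 1,2 -> [3 2 1]
  step 10: s1^-1 swaps positions 1,2 -> [2 3 1]
  step 11: s1 swaps positions 1,2 -> [3 2 1]
  step 12: s1^-1 swaps positions 1,2 -> [2 3 1]
Final permutation (position -> original strand): [2 3 1]
Closure components = cycle count of this permutation = 1.

Answer: 1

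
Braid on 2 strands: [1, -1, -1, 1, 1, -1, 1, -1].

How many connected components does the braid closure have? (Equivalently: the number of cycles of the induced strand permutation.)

2

Derivation:
Track the strand permutation on 2 strands, starting from identity.
  step 1: s1 swaps positions 1,2 -> [2 1]
  step 2: s1^-1 swaps positions 1,2 -> [1 2]
  step 3: s1^-1 swaps positions 1,2 -> [2 1]
  step 4: s1 swaps positions 1,2 -> [1 2]
  step 5: s1 swaps positions 1,2 -> [2 1]
  step 6: s1^-1 swaps positions 1,2 -> [1 2]
  step 7: s1 swaps positions 1,2 -> [2 1]
  step 8: s1^-1 swaps positions 1,2 -> [1 2]
Final permutation (position -> original strand): [1 2]
Closure components = cycle count of this permutation = 2.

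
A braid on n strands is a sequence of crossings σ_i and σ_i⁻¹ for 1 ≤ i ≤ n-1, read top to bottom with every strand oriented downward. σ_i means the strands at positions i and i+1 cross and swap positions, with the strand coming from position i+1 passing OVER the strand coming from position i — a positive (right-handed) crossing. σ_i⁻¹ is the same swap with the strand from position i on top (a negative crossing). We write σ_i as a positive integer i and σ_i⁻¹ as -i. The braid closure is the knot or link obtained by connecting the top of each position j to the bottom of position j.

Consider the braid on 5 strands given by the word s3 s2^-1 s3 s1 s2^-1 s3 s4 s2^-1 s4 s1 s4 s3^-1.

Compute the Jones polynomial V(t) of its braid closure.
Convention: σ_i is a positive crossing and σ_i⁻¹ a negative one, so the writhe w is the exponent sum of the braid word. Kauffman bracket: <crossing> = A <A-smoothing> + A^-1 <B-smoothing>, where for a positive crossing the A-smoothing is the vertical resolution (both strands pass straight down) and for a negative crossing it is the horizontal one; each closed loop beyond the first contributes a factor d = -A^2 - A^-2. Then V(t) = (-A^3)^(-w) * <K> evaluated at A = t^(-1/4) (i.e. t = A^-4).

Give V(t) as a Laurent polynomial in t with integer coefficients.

-t^8 + 3*t^7 - 5*t^6 + 8*t^5 - 10*t^4 + 10*t^3 - 10*t^2 + 8*t - 4 + 3*t^-1 - t^-2

Derivation:
The presented braid s3 s2^-1 s3 s1 s2^-1 s3 s4 s2^-1 s4 s1 s4 s3^-1 on 5 strands reduces by inverse Markov moves (closure unchanged at each step):
  Deconjugate: the word is γ·β·γ⁻¹ with γ = s3 (prefix) and γ⁻¹ = s3^-1 (suffix); strip both.
Reduced to β = s2^-1 s3 s1 s2^-1 s3 s4 s2^-1 s4 s1 s4 on 5 strands, 10 crossings.
Compute on β:
Braid: s2^-1 s3 s1 s2^-1 s3 s4 s2^-1 s4 s1 s4 on 5 strands, 10 crossings.
Writhe w = (#positive) - (#negative) = 7 - 3 = 4.
State-sum expansion of <K>. There are 2^10 = 1024 states.
Each crossing splits two ways (0=vertical, 1=horizontal). The state's weight is A^(#A-smoothings - #B-smoothings) * d^(loops - 1).
Tabulate the states by total A-exponent and number of loops L (A-exp: L × count):
  A^10: L=6 ×1
  A^8: L=5 ×10
  A^6: L=4 ×42, L=6 ×3
  A^4: L=3 ×95, L=5 ×24, L=7 ×1
  A^2: L=2 ×117, L=4 ×86, L=6 ×7
  A^0: L=1 ×63, L=3 ×157, L=5 ×32
  A^-2: L=2 ×120, L=4 ×87, L=6 ×3
  A^-4: L=3 ×99, L=5 ×21
  A^-6: L=4 ×43, L=6 ×2
  A^-8: L=5 ×10
  A^-10: L=6 ×1
Each group contributes A^e * Σ count * d^(L-1):
Powers of d = -A^2 - A^-2: d^2 = A^4 + 2 + A^-4; d^3 = -A^6 - 3*A^2 - 3*A^-2 - A^-6; d^4 = A^8 + 4*A^4 + 6 + 4*A^-4 + A^-8; d^5 = -A^10 - 5*A^6 - 10*A^2 - 10*A^-2 - 5*A^-6 - A^-10; d^6 = A^12 + 6*A^8 + 15*A^4 + 20 + 15*A^-4 + 6*A^-8 + A^-12.
  A^10 * (d^5) = -A^20 - 5*A^16 - 10*A^12 - 10*A^8 - 5*A^4 - 1
  A^8 * (10*d^4) = 10*A^16 + 40*A^12 + 60*A^8 + 40*A^4 + 10
  A^6 * (42*d^3 + 3*d^5) = -3*A^16 - 57*A^12 - 156*A^8 - 156*A^4 - 57 - 3*A^-4
  A^4 * (95*d^2 + 24*d^4 + d^6) = A^16 + 30*A^12 + 206*A^8 + 354*A^4 + 206 + 30*A^-4 + A^-8
  A^2 * (117*d + 86*d^3 + 7*d^5) = -7*A^12 - 121*A^8 - 445*A^4 - 445 - 121*A^-4 - 7*A^-8
  A^0 * (63 + 157*d^2 + 32*d^4) = 32*A^8 + 285*A^4 + 569 + 285*A^-4 + 32*A^-8
  A^-2 * (120*d + 87*d^3 + 3*d^5) = -3*A^8 - 102*A^4 - 411 - 411*A^-4 - 102*A^-8 - 3*A^-12
  A^-4 * (99*d^2 + 21*d^4) = 21*A^4 + 183 + 324*A^-4 + 183*A^-8 + 21*A^-12
  A^-6 * (43*d^3 + 2*d^5) = -2*A^4 - 53 - 149*A^-4 - 149*A^-8 - 53*A^-12 - 2*A^-16
  A^-8 * (10*d^4) = 10 + 40*A^-4 + 60*A^-8 + 40*A^-12 + 10*A^-16
  A^-10 * (d^5) = -1 - 5*A^-4 - 10*A^-8 - 10*A^-12 - 5*A^-16 - A^-20
Summing the groups: <K> = -A^20 + 3*A^16 - 4*A^12 + 8*A^8 - 10*A^4 + 10 - 10*A^-4 + 8*A^-8 - 5*A^-12 + 3*A^-16 - A^-20
Normalise by the writhe: (-A^3)^(-w) = (-A^3)^(-4) = A^-12, so f(A) = A^-12 * <K> = -A^8 + 3*A^4 - 4 + 8*A^-4 - 10*A^-8 + 10*A^-12 - 10*A^-16 + 8*A^-20 - 5*A^-24 + 3*A^-28 - A^-32.
Substitute A = t^(-1/4), i.e. A^e → t^(-e/4): V(t) = -t^8 + 3*t^7 - 5*t^6 + 8*t^5 - 10*t^4 + 10*t^3 - 10*t^2 + 8*t - 4 + 3*t^-1 - t^-2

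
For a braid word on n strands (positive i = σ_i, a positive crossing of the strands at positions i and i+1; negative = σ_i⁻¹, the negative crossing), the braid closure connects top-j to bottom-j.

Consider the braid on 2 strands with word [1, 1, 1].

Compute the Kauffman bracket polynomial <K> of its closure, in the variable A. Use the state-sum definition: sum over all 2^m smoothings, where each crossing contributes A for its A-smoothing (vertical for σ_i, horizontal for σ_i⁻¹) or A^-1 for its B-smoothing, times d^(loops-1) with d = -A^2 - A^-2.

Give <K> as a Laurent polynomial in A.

-A^5 - A^-3 + A^-7

Derivation:
Braid: s1 s1 s1 on 2 strands, 3 crossings.
Writhe w = (#positive) - (#negative) = 3 - 0 = 3.
Enumerate smoothing states for the bracket polynomial. There are 2^3 = 8 states.
Smooth each crossing (0=||, 1=⌣⌢); contribution A^(Σ sign_k(1-2s_k)) * d^(L-1).
  state 000: A-exp=+3, loops=2, term = A^3 * d^1
  state 001: A-exp=+1, loops=1, term = A^1 * d^0
  state 010: A-exp=+1, loops=1, term = A^1 * d^0
  state 011: A-exp=-1, loops=2, term = A^-1 * d^1
  state 100: A-exp=+1, loops=1, term = A^1 * d^0
  state 101: A-exp=-1, loops=2, term = A^-1 * d^1
  state 110: A-exp=-1, loops=2, term = A^-1 * d^1
  state 111: A-exp=-3, loops=3, term = A^-3 * d^2
Collect the terms by A-exponent (count of states per loop number):
Powers of d = -A^2 - A^-2: d^2 = A^4 + 2 + A^-4.
  A^3 * (d) = -A^5 - A
  A^1 * (3) = 3*A
  A^-1 * (3*d) = -3*A - 3*A^-3
  A^-3 * (d^2) = A + 2*A^-3 + A^-7
Summing the groups: <K> = -A^5 - A^-3 + A^-7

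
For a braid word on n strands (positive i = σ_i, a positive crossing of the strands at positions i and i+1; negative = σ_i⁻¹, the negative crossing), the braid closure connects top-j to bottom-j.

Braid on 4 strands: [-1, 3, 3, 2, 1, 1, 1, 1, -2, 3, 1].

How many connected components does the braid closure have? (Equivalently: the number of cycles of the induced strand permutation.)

3

Derivation:
Track the strand permutation on 4 strands, starting from identity.
  step 1: s1^-1 swaps positions 1,2 -> [2 1 3 4]
  step 2: s3 swaps positions 3,4 -> [2 1 4 3]
  step 3: s3 swaps positions 3,4 -> [2 1 3 4]
  step 4: s2 swaps positions 2,3 -> [2 3 1 4]
  step 5: s1 swaps positions 1,2 -> [3 2 1 4]
  step 6: s1 swaps positions 1,2 -> [2 3 1 4]
  step 7: s1 swaps positions 1,2 -> [3 2 1 4]
  step 8: s1 swaps positions 1,2 -> [2 3 1 4]
  step 9: s2^-1 swaps positions 2,3 -> [2 1 3 4]
  step 10: s3 swaps positions 3,4 -> [2 1 4 3]
  step 11: s1 swaps positions 1,2 -> [1 2 4 3]
Final permutation (position -> original strand): [1 2 4 3]
Closure components = cycle count of this permutation = 3.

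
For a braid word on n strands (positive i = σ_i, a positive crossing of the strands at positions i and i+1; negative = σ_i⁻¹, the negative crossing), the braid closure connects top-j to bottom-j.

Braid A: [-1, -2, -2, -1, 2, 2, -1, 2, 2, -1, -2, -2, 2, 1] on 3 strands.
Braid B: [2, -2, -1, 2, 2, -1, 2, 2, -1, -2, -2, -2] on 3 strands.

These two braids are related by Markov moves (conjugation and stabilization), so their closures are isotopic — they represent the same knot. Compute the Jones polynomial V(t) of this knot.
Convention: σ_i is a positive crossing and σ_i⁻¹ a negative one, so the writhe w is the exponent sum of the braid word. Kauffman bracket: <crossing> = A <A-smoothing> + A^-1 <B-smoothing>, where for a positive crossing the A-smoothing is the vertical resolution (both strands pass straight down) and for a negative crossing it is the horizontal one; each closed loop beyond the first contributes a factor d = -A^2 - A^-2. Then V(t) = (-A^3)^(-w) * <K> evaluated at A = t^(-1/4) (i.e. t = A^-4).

t^2 - 2*t + 4 - 4*t^-1 + 4*t^-2 - 4*t^-3 + 3*t^-4 - 2*t^-5 + t^-6

Derivation:
Markov-equivalent braids have isotopic closures, hence identical knot invariants. Strip the Markov moves from each word to reach a common short braid β, then compute V(t) once on β.
Braid A: s1^-1 s2^-1 s2^-1 s1^-1 s2 s2 s1^-1 s2 s2 s1^-1 s2^-1 s2^-1 s2 s1 on 3 strands reduces by inverse Markov moves (closure unchanged at each step):
  Deconjugate: the word is γ·β·γ⁻¹ with γ = s1^-1 (prefix) and γ⁻¹ = s1 (suffix); strip both.
  Deconjugate: the word is γ·β·γ⁻¹ with γ = s2^-1 (prefix) and γ⁻¹ = s2 (suffix); strip both.
Reduced to β = s2^-1 s1^-1 s2 s2 s1^-1 s2 s2 s1^-1 s2^-1 s2^-1 on 3 strands, 10 crossings.
Braid B: s2 s2^-1 s1^-1 s2 s2 s1^-1 s2 s2 s1^-1 s2^-1 s2^-1 s2^-1 on 3 strands reduces by inverse Markov moves (closure unchanged at each step):
  Deconjugate: the word is γ·β·γ⁻¹ with γ = s2 (prefix) and γ⁻¹ = s2^-1 (suffix); strip both.
Reduced to β = s2^-1 s1^-1 s2 s2 s1^-1 s2 s2 s1^-1 s2^-1 s2^-1 on 3 strands, 10 crossings.
Both give the same β = s2^-1 s1^-1 s2 s2 s1^-1 s2 s2 s1^-1 s2^-1 s2^-1 on 3 strands, so one state sum suffices:
Braid: s2^-1 s1^-1 s2 s2 s1^-1 s2 s2 s1^-1 s2^-1 s2^-1 on 3 strands, 10 crossings.
Writhe w = (#positive) - (#negative) = 4 - 6 = -2.
Computing the Kauffman bracket via state sum. There are 2^10 = 1024 states.
For each crossing: s=0 is the vertical smoothing, s=1 horizontal. Crossing k contributes A^(sign_k * (1 - 2*s_k)); loop factor d = -A^2 - A^-2.
Tabulate the states by total A-exponent and number of loops L (A-exp: L × count):
  A^10: L=5 ×1
  A^8: L=4 ×10
  A^6: L=3 ×39, L=5 ×6
  A^4: L=2 ×66, L=4 ×52, L=6 ×2
  A^2: L=1 ×45, L=3 ×124, L=5 ×41
  A^0: L=2 ×118, L=4 ×113, L=6 ×21
  A^-2: L=1 ×20, L=3 ×120, L=5 ×63, L=7 ×7
  A^-4: L=2 ×30, L=4 ×68, L=6 ×21, L=8 ×1
  A^-6: L=3 ×20, L=5 ×22, L=7 ×3
  A^-8: L=4 ×7, L=6 ×3
  A^-10: L=5 ×1
Each group contributes A^e * Σ count * d^(L-1):
Powers of d = -A^2 - A^-2: d^2 = A^4 + 2 + A^-4; d^3 = -A^6 - 3*A^2 - 3*A^-2 - A^-6; d^4 = A^8 + 4*A^4 + 6 + 4*A^-4 + A^-8; d^5 = -A^10 - 5*A^6 - 10*A^2 - 10*A^-2 - 5*A^-6 - A^-10; d^6 = A^12 + 6*A^8 + 15*A^4 + 20 + 15*A^-4 + 6*A^-8 + A^-12; d^7 = -A^14 - 7*A^10 - 21*A^6 - 35*A^2 - 35*A^-2 - 21*A^-6 - 7*A^-10 - A^-14.
  A^10 * (d^4) = A^18 + 4*A^14 + 6*A^10 + 4*A^6 + A^2
  A^8 * (10*d^3) = -10*A^14 - 30*A^10 - 30*A^6 - 10*A^2
  A^6 * (39*d^2 + 6*d^4) = 6*A^14 + 63*A^10 + 114*A^6 + 63*A^2 + 6*A^-2
  A^4 * (66*d + 52*d^3 + 2*d^5) = -2*A^14 - 62*A^10 - 242*A^6 - 242*A^2 - 62*A^-2 - 2*A^-6
  A^2 * (45 + 124*d^2 + 41*d^4) = 41*A^10 + 288*A^6 + 539*A^2 + 288*A^-2 + 41*A^-6
  A^0 * (118*d + 113*d^3 + 21*d^5) = -21*A^10 - 218*A^6 - 667*A^2 - 667*A^-2 - 218*A^-6 - 21*A^-10
  A^-2 * (20 + 120*d^2 + 63*d^4 + 7*d^6) = 7*A^10 + 105*A^6 + 477*A^2 + 778*A^-2 + 477*A^-6 + 105*A^-10 + 7*A^-14
  A^-4 * (30*d + 68*d^3 + 21*d^5 + d^7) = -A^10 - 28*A^6 - 194*A^2 - 479*A^-2 - 479*A^-6 - 194*A^-10 - 28*A^-14 - A^-18
  A^-6 * (20*d^2 + 22*d^4 + 3*d^6) = 3*A^6 + 40*A^2 + 153*A^-2 + 232*A^-6 + 153*A^-10 + 40*A^-14 + 3*A^-18
  A^-8 * (7*d^3 + 3*d^5) = -3*A^2 - 22*A^-2 - 51*A^-6 - 51*A^-10 - 22*A^-14 - 3*A^-18
  A^-10 * (d^4) = A^-2 + 4*A^-6 + 6*A^-10 + 4*A^-14 + A^-18
Summing the groups: <K> = A^18 - 2*A^14 + 3*A^10 - 4*A^6 + 4*A^2 - 4*A^-2 + 4*A^-6 - 2*A^-10 + A^-14
Normalise by the writhe: (-A^3)^(-w) = (-A^3)^(2) = A^6, so f(A) = A^6 * <K> = A^24 - 2*A^20 + 3*A^16 - 4*A^12 + 4*A^8 - 4*A^4 + 4 - 2*A^-4 + A^-8.
Substitute A = t^(-1/4), i.e. A^e → t^(-e/4): V(t) = t^2 - 2*t + 4 - 4*t^-1 + 4*t^-2 - 4*t^-3 + 3*t^-4 - 2*t^-5 + t^-6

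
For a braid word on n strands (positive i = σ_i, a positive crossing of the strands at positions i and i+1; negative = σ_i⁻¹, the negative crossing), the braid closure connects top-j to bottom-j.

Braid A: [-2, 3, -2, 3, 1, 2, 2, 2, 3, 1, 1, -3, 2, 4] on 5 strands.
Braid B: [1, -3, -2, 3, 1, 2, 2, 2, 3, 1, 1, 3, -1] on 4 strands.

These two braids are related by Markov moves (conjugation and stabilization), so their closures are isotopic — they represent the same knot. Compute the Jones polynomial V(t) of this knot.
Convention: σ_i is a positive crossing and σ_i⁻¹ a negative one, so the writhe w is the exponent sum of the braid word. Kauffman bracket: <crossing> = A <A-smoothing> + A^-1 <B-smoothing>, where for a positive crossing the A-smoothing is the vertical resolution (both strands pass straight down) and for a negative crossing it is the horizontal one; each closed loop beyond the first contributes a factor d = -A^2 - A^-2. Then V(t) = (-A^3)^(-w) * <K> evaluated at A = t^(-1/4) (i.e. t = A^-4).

Markov-equivalent braids have isotopic closures, hence identical knot invariants. Strip the Markov moves from each word to reach a common short braid β, then compute V(t) once on β.
Braid A: s2^-1 s3 s2^-1 s3 s1 s2 s2 s2 s3 s1 s1 s3^-1 s2 s4 on 5 strands reduces by inverse Markov moves (closure unchanged at each step):
  Destabilize: the word has the form β·s4 where s4 occurs only as the final letter (β ∈ B_4); drop it and the last strand → 4 strands.
  Deconjugate: the word is γ·β·γ⁻¹ with γ = s2^-1 s3 (prefix) and γ⁻¹ = s3^-1 s2 (suffix); strip both.
Reduced to β = s2^-1 s3 s1 s2 s2 s2 s3 s1 s1 on 4 strands, 9 crossings.
Braid B: s1 s3^-1 s2^-1 s3 s1 s2 s2 s2 s3 s1 s1 s3 s1^-1 on 4 strands reduces by inverse Markov moves (closure unchanged at each step):
  Deconjugate: the word is γ·β·γ⁻¹ with γ = s1 (prefix) and γ⁻¹ = s1^-1 (suffix); strip both.
  Deconjugate: the word is γ·β·γ⁻¹ with γ = s3^-1 (prefix) and γ⁻¹ = s3 (suffix); strip both.
Reduced to β = s2^-1 s3 s1 s2 s2 s2 s3 s1 s1 on 4 strands, 9 crossings.
Both give the same β = s2^-1 s3 s1 s2 s2 s2 s3 s1 s1 on 4 strands, so one state sum suffices:
Braid: s2^-1 s3 s1 s2 s2 s2 s3 s1 s1 on 4 strands, 9 crossings.
Writhe w = (#positive) - (#negative) = 8 - 1 = 7.
State-sum expansion of <K>. There are 2^9 = 512 states.
Smooth each crossing (0=||, 1=⌣⌢); contribution A^(Σ sign_k(1-2s_k)) * d^(L-1).
Tabulate the states by total A-exponent and number of loops L (A-exp: L × count):
  A^9: L=3 ×1
  A^7: L=2 ×5, L=4 ×4
  A^5: L=1 ×6, L=3 ×27, L=5 ×3
  A^3: L=2 ×57, L=4 ×26, L=6 ×1
  A^1: L=1 ×39, L=3 ×77, L=5 ×10
  A^-1: L=2 ×81, L=4 ×44, L=6 ×1
  A^-3: L=3 ×73, L=5 ×11
  A^-5: L=4 ×35, L=6 ×1
  A^-7: L=5 ×9
  A^-9: L=6 ×1
Each group contributes A^e * Σ count * d^(L-1):
Powers of d = -A^2 - A^-2: d^2 = A^4 + 2 + A^-4; d^3 = -A^6 - 3*A^2 - 3*A^-2 - A^-6; d^4 = A^8 + 4*A^4 + 6 + 4*A^-4 + A^-8; d^5 = -A^10 - 5*A^6 - 10*A^2 - 10*A^-2 - 5*A^-6 - A^-10.
  A^9 * (d^2) = A^13 + 2*A^9 + A^5
  A^7 * (5*d + 4*d^3) = -4*A^13 - 17*A^9 - 17*A^5 - 4*A
  A^5 * (6 + 27*d^2 + 3*d^4) = 3*A^13 + 39*A^9 + 78*A^5 + 39*A + 3*A^-3
  A^3 * (57*d + 26*d^3 + d^5) = -A^13 - 31*A^9 - 145*A^5 - 145*A - 31*A^-3 - A^-7
  A^1 * (39 + 77*d^2 + 10*d^4) = 10*A^9 + 117*A^5 + 253*A + 117*A^-3 + 10*A^-7
  A^-1 * (81*d + 44*d^3 + d^5) = -A^9 - 49*A^5 - 223*A - 223*A^-3 - 49*A^-7 - A^-11
  A^-3 * (73*d^2 + 11*d^4) = 11*A^5 + 117*A + 212*A^-3 + 117*A^-7 + 11*A^-11
  A^-5 * (35*d^3 + d^5) = -A^5 - 40*A - 115*A^-3 - 115*A^-7 - 40*A^-11 - A^-15
  A^-7 * (9*d^4) = 9*A + 36*A^-3 + 54*A^-7 + 36*A^-11 + 9*A^-15
  A^-9 * (d^5) = -A - 5*A^-3 - 10*A^-7 - 10*A^-11 - 5*A^-15 - A^-19
Summing the groups: <K> = -A^13 + 2*A^9 - 5*A^5 + 5*A - 6*A^-3 + 6*A^-7 - 4*A^-11 + 3*A^-15 - A^-19
Normalise by the writhe: (-A^3)^(-w) = (-A^3)^(-7) = -A^-21, so f(A) = -A^-21 * <K> = A^-8 - 2*A^-12 + 5*A^-16 - 5*A^-20 + 6*A^-24 - 6*A^-28 + 4*A^-32 - 3*A^-36 + A^-40.
Substitute A = t^(-1/4), i.e. A^e → t^(-e/4): V(t) = t^10 - 3*t^9 + 4*t^8 - 6*t^7 + 6*t^6 - 5*t^5 + 5*t^4 - 2*t^3 + t^2

Answer: t^10 - 3*t^9 + 4*t^8 - 6*t^7 + 6*t^6 - 5*t^5 + 5*t^4 - 2*t^3 + t^2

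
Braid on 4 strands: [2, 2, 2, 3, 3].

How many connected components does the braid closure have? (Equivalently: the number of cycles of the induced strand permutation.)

3

Derivation:
Track the strand permutation on 4 strands, starting from identity.
  step 1: s2 swaps positions 2,3 -> [1 3 2 4]
  step 2: s2 swaps positions 2,3 -> [1 2 3 4]
  step 3: s2 swaps positions 2,3 -> [1 3 2 4]
  step 4: s3 swaps positions 3,4 -> [1 3 4 2]
  step 5: s3 swaps positions 3,4 -> [1 3 2 4]
Final permutation (position -> original strand): [1 3 2 4]
Closure components = cycle count of this permutation = 3.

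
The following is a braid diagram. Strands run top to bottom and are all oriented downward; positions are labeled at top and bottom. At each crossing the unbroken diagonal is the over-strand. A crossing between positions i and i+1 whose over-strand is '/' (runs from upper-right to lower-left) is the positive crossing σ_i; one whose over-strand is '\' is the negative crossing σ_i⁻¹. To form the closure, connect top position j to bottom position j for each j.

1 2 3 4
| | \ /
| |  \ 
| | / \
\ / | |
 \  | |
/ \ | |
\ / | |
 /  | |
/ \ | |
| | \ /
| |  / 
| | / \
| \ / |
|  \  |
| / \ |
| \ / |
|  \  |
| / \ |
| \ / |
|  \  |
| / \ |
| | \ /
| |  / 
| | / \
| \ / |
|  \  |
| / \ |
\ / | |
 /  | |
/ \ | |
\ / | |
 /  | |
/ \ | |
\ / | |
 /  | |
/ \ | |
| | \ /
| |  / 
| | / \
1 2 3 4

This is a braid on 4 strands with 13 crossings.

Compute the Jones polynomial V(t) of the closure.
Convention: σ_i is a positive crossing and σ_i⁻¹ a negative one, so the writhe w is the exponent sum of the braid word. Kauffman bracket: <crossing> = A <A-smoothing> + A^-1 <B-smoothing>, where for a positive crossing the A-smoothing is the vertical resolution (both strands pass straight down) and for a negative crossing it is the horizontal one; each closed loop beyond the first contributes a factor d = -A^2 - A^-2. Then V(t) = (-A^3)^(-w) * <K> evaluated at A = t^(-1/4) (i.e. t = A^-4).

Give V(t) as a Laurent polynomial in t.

-t^5 + 2*t^4 - 3*t^3 + 5*t^2 - 5*t + 6 - 5*t^-1 + 3*t^-2 - 2*t^-3 + t^-4

Derivation:
Reading the diagram top to bottom ('/'-over between positions i,i+1 = s_i, '\'-over = s_i^-1): braid word = s3^-1 s1^-1 s1 s3 s2^-1 s2^-1 s2^-1 s3 s2^-1 s1 s1 s1 s3.
The presented braid s3^-1 s1^-1 s1 s3 s2^-1 s2^-1 s2^-1 s3 s2^-1 s1 s1 s1 s3 on 4 strands reduces by inverse Markov moves (closure unchanged at each step):
  Deconjugate: the word is γ·β·γ⁻¹ with γ = s3^-1 s1^-1 (prefix) and γ⁻¹ = s1 s3 (suffix); strip both.
Reduced to β = s1 s3 s2^-1 s2^-1 s2^-1 s3 s2^-1 s1 s1 on 4 strands, 9 crossings.
Compute on β:
Braid: s1 s3 s2^-1 s2^-1 s2^-1 s3 s2^-1 s1 s1 on 4 strands, 9 crossings.
Writhe w = (#positive) - (#negative) = 5 - 4 = 1.
State-sum expansion of <K>. There are 2^9 = 512 states.
Each crossing splits two ways (0=vertical, 1=horizontal). The state's weight is A^(#A-smoothings - #B-smoothings) * d^(loops - 1).
Tabulate the states by total A-exponent and number of loops L (A-exp: L × count):
  A^9: L=6 ×1
  A^7: L=5 ×9
  A^5: L=4 ×33, L=6 ×3
  A^3: L=3 ×64, L=5 ×19, L=7 ×1
  A^1: L=2 ×68, L=4 ×52, L=6 ×6
  A^-1: L=1 ×33, L=3 ×75, L=5 ×18
  A^-3: L=2 ×51, L=4 ×32, L=6 ×1
  A^-5: L=3 ×32, L=5 ×4
  A^-7: L=4 ×9
  A^-9: L=5 ×1
Each group contributes A^e * Σ count * d^(L-1):
Powers of d = -A^2 - A^-2: d^2 = A^4 + 2 + A^-4; d^3 = -A^6 - 3*A^2 - 3*A^-2 - A^-6; d^4 = A^8 + 4*A^4 + 6 + 4*A^-4 + A^-8; d^5 = -A^10 - 5*A^6 - 10*A^2 - 10*A^-2 - 5*A^-6 - A^-10; d^6 = A^12 + 6*A^8 + 15*A^4 + 20 + 15*A^-4 + 6*A^-8 + A^-12.
  A^9 * (d^5) = -A^19 - 5*A^15 - 10*A^11 - 10*A^7 - 5*A^3 - A^-1
  A^7 * (9*d^4) = 9*A^15 + 36*A^11 + 54*A^7 + 36*A^3 + 9*A^-1
  A^5 * (33*d^3 + 3*d^5) = -3*A^15 - 48*A^11 - 129*A^7 - 129*A^3 - 48*A^-1 - 3*A^-5
  A^3 * (64*d^2 + 19*d^4 + d^6) = A^15 + 25*A^11 + 155*A^7 + 262*A^3 + 155*A^-1 + 25*A^-5 + A^-9
  A^1 * (68*d + 52*d^3 + 6*d^5) = -6*A^11 - 82*A^7 - 284*A^3 - 284*A^-1 - 82*A^-5 - 6*A^-9
  A^-1 * (33 + 75*d^2 + 18*d^4) = 18*A^7 + 147*A^3 + 291*A^-1 + 147*A^-5 + 18*A^-9
  A^-3 * (51*d + 32*d^3 + d^5) = -A^7 - 37*A^3 - 157*A^-1 - 157*A^-5 - 37*A^-9 - A^-13
  A^-5 * (32*d^2 + 4*d^4) = 4*A^3 + 48*A^-1 + 88*A^-5 + 48*A^-9 + 4*A^-13
  A^-7 * (9*d^3) = -9*A^-1 - 27*A^-5 - 27*A^-9 - 9*A^-13
  A^-9 * (d^4) = A^-1 + 4*A^-5 + 6*A^-9 + 4*A^-13 + A^-17
Summing the groups: <K> = -A^19 + 2*A^15 - 3*A^11 + 5*A^7 - 6*A^3 + 5*A^-1 - 5*A^-5 + 3*A^-9 - 2*A^-13 + A^-17
Normalise by the writhe: (-A^3)^(-w) = (-A^3)^(-1) = -A^-3, so f(A) = -A^-3 * <K> = A^16 - 2*A^12 + 3*A^8 - 5*A^4 + 6 - 5*A^-4 + 5*A^-8 - 3*A^-12 + 2*A^-16 - A^-20.
Substitute A = t^(-1/4), i.e. A^e → t^(-e/4): V(t) = -t^5 + 2*t^4 - 3*t^3 + 5*t^2 - 5*t + 6 - 5*t^-1 + 3*t^-2 - 2*t^-3 + t^-4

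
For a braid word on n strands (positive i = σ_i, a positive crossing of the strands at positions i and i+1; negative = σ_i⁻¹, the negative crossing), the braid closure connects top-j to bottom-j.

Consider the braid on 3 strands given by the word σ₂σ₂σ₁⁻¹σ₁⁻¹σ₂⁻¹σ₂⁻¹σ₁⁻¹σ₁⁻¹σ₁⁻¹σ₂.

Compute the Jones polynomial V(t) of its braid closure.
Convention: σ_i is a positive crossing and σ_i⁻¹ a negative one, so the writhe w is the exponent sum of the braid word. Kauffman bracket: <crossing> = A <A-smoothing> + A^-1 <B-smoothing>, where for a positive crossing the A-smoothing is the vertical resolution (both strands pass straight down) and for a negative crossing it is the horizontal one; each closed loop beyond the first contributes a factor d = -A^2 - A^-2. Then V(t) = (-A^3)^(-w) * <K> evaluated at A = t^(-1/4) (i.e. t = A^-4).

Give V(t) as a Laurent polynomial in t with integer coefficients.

Braid: s2 s2 s1^-1 s1^-1 s2^-1 s2^-1 s1^-1 s1^-1 s1^-1 s2 on 3 strands, 10 crossings.
Writhe w = (#positive) - (#negative) = 3 - 7 = -4.
Enumerate smoothing states for the bracket polynomial. There are 2^10 = 1024 states.
Smooth each crossing (0=||, 1=⌣⌢); contribution A^(Σ sign_k(1-2s_k)) * d^(L-1).
Tabulate the states by total A-exponent and number of loops L (A-exp: L × count):
  A^10: L=6 ×1
  A^8: L=5 ×10
  A^6: L=4 ×41, L=6 ×4
  A^4: L=3 ×87, L=5 ×32, L=7 ×1
  A^2: L=2 ×97, L=4 ×100, L=6 ×13
  A^0: L=1 ×46, L=3 ×152, L=5 ×52, L=7 ×2
  A^-2: L=2 ×103, L=4 ×96, L=6 ×11
  A^-4: L=1 ×15, L=3 ×79, L=5 ×26
  A^-6: L=2 ×18, L=4 ×26, L=6 ×1
  A^-8: L=3 ×8, L=5 ×2
  A^-10: L=4 ×1
Each group contributes A^e * Σ count * d^(L-1):
Powers of d = -A^2 - A^-2: d^2 = A^4 + 2 + A^-4; d^3 = -A^6 - 3*A^2 - 3*A^-2 - A^-6; d^4 = A^8 + 4*A^4 + 6 + 4*A^-4 + A^-8; d^5 = -A^10 - 5*A^6 - 10*A^2 - 10*A^-2 - 5*A^-6 - A^-10; d^6 = A^12 + 6*A^8 + 15*A^4 + 20 + 15*A^-4 + 6*A^-8 + A^-12.
  A^10 * (d^5) = -A^20 - 5*A^16 - 10*A^12 - 10*A^8 - 5*A^4 - 1
  A^8 * (10*d^4) = 10*A^16 + 40*A^12 + 60*A^8 + 40*A^4 + 10
  A^6 * (41*d^3 + 4*d^5) = -4*A^16 - 61*A^12 - 163*A^8 - 163*A^4 - 61 - 4*A^-4
  A^4 * (87*d^2 + 32*d^4 + d^6) = A^16 + 38*A^12 + 230*A^8 + 386*A^4 + 230 + 38*A^-4 + A^-8
  A^2 * (97*d + 100*d^3 + 13*d^5) = -13*A^12 - 165*A^8 - 527*A^4 - 527 - 165*A^-4 - 13*A^-8
  A^0 * (46 + 152*d^2 + 52*d^4 + 2*d^6) = 2*A^12 + 64*A^8 + 390*A^4 + 702 + 390*A^-4 + 64*A^-8 + 2*A^-12
  A^-2 * (103*d + 96*d^3 + 11*d^5) = -11*A^8 - 151*A^4 - 501 - 501*A^-4 - 151*A^-8 - 11*A^-12
  A^-4 * (15 + 79*d^2 + 26*d^4) = 26*A^4 + 183 + 329*A^-4 + 183*A^-8 + 26*A^-12
  A^-6 * (18*d + 26*d^3 + d^5) = -A^4 - 31 - 106*A^-4 - 106*A^-8 - 31*A^-12 - A^-16
  A^-8 * (8*d^2 + 2*d^4) = 2 + 16*A^-4 + 28*A^-8 + 16*A^-12 + 2*A^-16
  A^-10 * (d^3) = -A^-4 - 3*A^-8 - 3*A^-12 - A^-16
Summing the groups: <K> = -A^20 + 2*A^16 - 4*A^12 + 5*A^8 - 5*A^4 + 6 - 4*A^-4 + 3*A^-8 - A^-12
Normalise by the writhe: (-A^3)^(-w) = (-A^3)^(4) = A^12, so f(A) = A^12 * <K> = -A^32 + 2*A^28 - 4*A^24 + 5*A^20 - 5*A^16 + 6*A^12 - 4*A^8 + 3*A^4 - 1.
Substitute A = t^(-1/4), i.e. A^e → t^(-e/4): V(t) = -1 + 3*t^-1 - 4*t^-2 + 6*t^-3 - 5*t^-4 + 5*t^-5 - 4*t^-6 + 2*t^-7 - t^-8

Answer: -1 + 3*t^-1 - 4*t^-2 + 6*t^-3 - 5*t^-4 + 5*t^-5 - 4*t^-6 + 2*t^-7 - t^-8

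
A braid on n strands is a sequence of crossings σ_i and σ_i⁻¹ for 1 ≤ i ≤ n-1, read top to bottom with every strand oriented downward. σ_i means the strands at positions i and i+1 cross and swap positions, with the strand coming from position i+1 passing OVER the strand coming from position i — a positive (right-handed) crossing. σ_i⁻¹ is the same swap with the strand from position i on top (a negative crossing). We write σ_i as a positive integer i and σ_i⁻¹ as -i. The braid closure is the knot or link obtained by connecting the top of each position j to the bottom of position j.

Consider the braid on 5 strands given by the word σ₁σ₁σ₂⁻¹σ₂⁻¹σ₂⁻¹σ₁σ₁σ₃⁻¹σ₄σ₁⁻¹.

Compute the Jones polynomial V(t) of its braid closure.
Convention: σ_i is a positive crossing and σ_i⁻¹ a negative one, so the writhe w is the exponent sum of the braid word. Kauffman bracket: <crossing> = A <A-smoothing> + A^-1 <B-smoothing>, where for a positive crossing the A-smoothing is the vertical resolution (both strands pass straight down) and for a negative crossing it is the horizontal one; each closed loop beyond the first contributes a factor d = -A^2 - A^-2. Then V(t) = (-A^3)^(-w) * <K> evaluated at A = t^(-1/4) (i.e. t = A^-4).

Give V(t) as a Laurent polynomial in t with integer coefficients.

-t^3 + t^2 - t + 3 - t^-1 + t^-2 - t^-3

Derivation:
The presented braid s1 s1 s2^-1 s2^-1 s2^-1 s1 s1 s3^-1 s4 s1^-1 on 5 strands reduces by inverse Markov moves (closure unchanged at each step):
  Deconjugate: the word is γ·β·γ⁻¹ with γ = s1 (prefix) and γ⁻¹ = s1^-1 (suffix); strip both.
  Destabilize: the word has the form β·s4 where s4 occurs only as the final letter (β ∈ B_4); drop it and the last strand → 4 strands.
  Destabilize: the word has the form β·s3^-1 where s3^-1 occurs only as the final letter (β ∈ B_3); drop it and the last strand → 3 strands.
Reduced to β = s1 s2^-1 s2^-1 s2^-1 s1 s1 on 3 strands, 6 crossings.
Compute on β:
Braid: s1 s2^-1 s2^-1 s2^-1 s1 s1 on 3 strands, 6 crossings.
Writhe w = (#positive) - (#negative) = 3 - 3 = 0.
Enumerate smoothing states for the bracket polynomial. There are 2^6 = 64 states.
Each crossing splits two ways (0=vertical, 1=horizontal). The state's weight is A^(#A-smoothings - #B-smoothings) * d^(loops - 1).
Tabulate the states by total A-exponent and number of loops L (A-exp: L × count):
  A^6: L=4 ×1
  A^4: L=3 ×6
  A^2: L=2 ×12, L=4 ×3
  A^0: L=1 ×9, L=3 ×10, L=5 ×1
  A^-2: L=2 ×12, L=4 ×3
  A^-4: L=3 ×6
  A^-6: L=4 ×1
Each group contributes A^e * Σ count * d^(L-1):
Powers of d = -A^2 - A^-2: d^2 = A^4 + 2 + A^-4; d^3 = -A^6 - 3*A^2 - 3*A^-2 - A^-6; d^4 = A^8 + 4*A^4 + 6 + 4*A^-4 + A^-8.
  A^6 * (d^3) = -A^12 - 3*A^8 - 3*A^4 - 1
  A^4 * (6*d^2) = 6*A^8 + 12*A^4 + 6
  A^2 * (12*d + 3*d^3) = -3*A^8 - 21*A^4 - 21 - 3*A^-4
  A^0 * (9 + 10*d^2 + d^4) = A^8 + 14*A^4 + 35 + 14*A^-4 + A^-8
  A^-2 * (12*d + 3*d^3) = -3*A^4 - 21 - 21*A^-4 - 3*A^-8
  A^-4 * (6*d^2) = 6 + 12*A^-4 + 6*A^-8
  A^-6 * (d^3) = -1 - 3*A^-4 - 3*A^-8 - A^-12
Summing the groups: <K> = -A^12 + A^8 - A^4 + 3 - A^-4 + A^-8 - A^-12
Normalise by the writhe: (-A^3)^(-w) = (-A^3)^(0) = 1, so f(A) = 1 * <K> = -A^12 + A^8 - A^4 + 3 - A^-4 + A^-8 - A^-12.
Substitute A = t^(-1/4), i.e. A^e → t^(-e/4): V(t) = -t^3 + t^2 - t + 3 - t^-1 + t^-2 - t^-3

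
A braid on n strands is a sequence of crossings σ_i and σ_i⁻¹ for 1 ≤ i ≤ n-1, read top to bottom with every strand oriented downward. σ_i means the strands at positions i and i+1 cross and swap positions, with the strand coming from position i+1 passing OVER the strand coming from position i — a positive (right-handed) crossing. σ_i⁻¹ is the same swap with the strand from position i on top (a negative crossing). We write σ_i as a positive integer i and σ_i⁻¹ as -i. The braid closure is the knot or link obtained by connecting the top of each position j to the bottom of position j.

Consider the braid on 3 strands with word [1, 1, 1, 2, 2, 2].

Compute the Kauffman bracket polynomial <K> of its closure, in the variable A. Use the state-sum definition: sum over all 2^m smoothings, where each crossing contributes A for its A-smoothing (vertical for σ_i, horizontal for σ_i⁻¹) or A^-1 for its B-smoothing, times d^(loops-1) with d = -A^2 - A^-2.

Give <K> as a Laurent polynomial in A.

Braid: s1 s1 s1 s2 s2 s2 on 3 strands, 6 crossings.
Writhe w = (#positive) - (#negative) = 6 - 0 = 6.
Computing the Kauffman bracket via state sum. There are 2^6 = 64 states.
For each crossing: s=0 is the vertical smoothing, s=1 horizontal. Crossing k contributes A^(sign_k * (1 - 2*s_k)); loop factor d = -A^2 - A^-2.
Tabulate the states by total A-exponent and number of loops L (A-exp: L × count):
  A^6: L=3 ×1
  A^4: L=2 ×6
  A^2: L=1 ×9, L=3 ×6
  A^0: L=2 ×18, L=4 ×2
  A^-2: L=3 ×15
  A^-4: L=4 ×6
  A^-6: L=5 ×1
Each group contributes A^e * Σ count * d^(L-1):
Powers of d = -A^2 - A^-2: d^2 = A^4 + 2 + A^-4; d^3 = -A^6 - 3*A^2 - 3*A^-2 - A^-6; d^4 = A^8 + 4*A^4 + 6 + 4*A^-4 + A^-8.
  A^6 * (d^2) = A^10 + 2*A^6 + A^2
  A^4 * (6*d) = -6*A^6 - 6*A^2
  A^2 * (9 + 6*d^2) = 6*A^6 + 21*A^2 + 6*A^-2
  A^0 * (18*d + 2*d^3) = -2*A^6 - 24*A^2 - 24*A^-2 - 2*A^-6
  A^-2 * (15*d^2) = 15*A^2 + 30*A^-2 + 15*A^-6
  A^-4 * (6*d^3) = -6*A^2 - 18*A^-2 - 18*A^-6 - 6*A^-10
  A^-6 * (d^4) = A^2 + 4*A^-2 + 6*A^-6 + 4*A^-10 + A^-14
Summing the groups: <K> = A^10 + 2*A^2 - 2*A^-2 + A^-6 - 2*A^-10 + A^-14

Answer: A^10 + 2*A^2 - 2*A^-2 + A^-6 - 2*A^-10 + A^-14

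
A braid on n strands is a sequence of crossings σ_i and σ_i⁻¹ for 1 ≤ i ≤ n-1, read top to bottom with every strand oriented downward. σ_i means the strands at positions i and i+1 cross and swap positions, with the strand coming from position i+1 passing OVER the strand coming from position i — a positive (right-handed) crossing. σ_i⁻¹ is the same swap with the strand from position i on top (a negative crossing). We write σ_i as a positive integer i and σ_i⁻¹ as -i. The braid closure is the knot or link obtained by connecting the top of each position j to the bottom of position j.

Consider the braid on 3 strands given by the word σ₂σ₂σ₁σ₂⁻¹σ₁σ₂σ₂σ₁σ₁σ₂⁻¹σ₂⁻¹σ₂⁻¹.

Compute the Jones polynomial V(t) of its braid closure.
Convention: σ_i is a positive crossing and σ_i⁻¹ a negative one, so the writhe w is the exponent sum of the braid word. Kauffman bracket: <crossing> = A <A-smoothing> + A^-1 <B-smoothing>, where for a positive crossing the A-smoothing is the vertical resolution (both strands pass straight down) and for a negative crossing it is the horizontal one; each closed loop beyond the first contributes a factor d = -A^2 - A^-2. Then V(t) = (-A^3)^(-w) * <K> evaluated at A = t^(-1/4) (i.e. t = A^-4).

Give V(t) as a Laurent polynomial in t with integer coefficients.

t^7 - 2*t^6 + 2*t^5 - 3*t^4 + 3*t^3 - 2*t^2 + 2*t

Derivation:
The presented braid s2 s2 s1 s2^-1 s1 s2 s2 s1 s1 s2^-1 s2^-1 s2^-1 on 3 strands reduces by inverse Markov moves (closure unchanged at each step):
  Deconjugate: the word is γ·β·γ⁻¹ with γ = s2 s2 (prefix) and γ⁻¹ = s2^-1 s2^-1 (suffix); strip both.
Reduced to β = s1 s2^-1 s1 s2 s2 s1 s1 s2^-1 on 3 strands, 8 crossings.
Compute on β:
Braid: s1 s2^-1 s1 s2 s2 s1 s1 s2^-1 on 3 strands, 8 crossings.
Writhe w = (#positive) - (#negative) = 6 - 2 = 4.
State-sum expansion of <K>. There are 2^8 = 256 states.
Each crossing splits two ways (0=vertical, 1=horizontal). The state's weight is A^(#A-smoothings - #B-smoothings) * d^(loops - 1).
Tabulate the states by total A-exponent and number of loops L (A-exp: L × count):
  A^8: L=3 ×1
  A^6: L=2 ×6, L=4 ×2
  A^4: L=1 ×11, L=3 ×16, L=5 ×1
  A^2: L=2 ×47, L=4 ×9
  A^0: L=1 ×26, L=3 ×43, L=5 ×1
  A^-2: L=2 ×41, L=4 ×15
  A^-4: L=3 ×26, L=5 ×2
  A^-6: L=4 ×8
  A^-8: L=5 ×1
Each group contributes A^e * Σ count * d^(L-1):
Powers of d = -A^2 - A^-2: d^2 = A^4 + 2 + A^-4; d^3 = -A^6 - 3*A^2 - 3*A^-2 - A^-6; d^4 = A^8 + 4*A^4 + 6 + 4*A^-4 + A^-8.
  A^8 * (d^2) = A^12 + 2*A^8 + A^4
  A^6 * (6*d + 2*d^3) = -2*A^12 - 12*A^8 - 12*A^4 - 2
  A^4 * (11 + 16*d^2 + d^4) = A^12 + 20*A^8 + 49*A^4 + 20 + A^-4
  A^2 * (47*d + 9*d^3) = -9*A^8 - 74*A^4 - 74 - 9*A^-4
  A^0 * (26 + 43*d^2 + d^4) = A^8 + 47*A^4 + 118 + 47*A^-4 + A^-8
  A^-2 * (41*d + 15*d^3) = -15*A^4 - 86 - 86*A^-4 - 15*A^-8
  A^-4 * (26*d^2 + 2*d^4) = 2*A^4 + 34 + 64*A^-4 + 34*A^-8 + 2*A^-12
  A^-6 * (8*d^3) = -8 - 24*A^-4 - 24*A^-8 - 8*A^-12
  A^-8 * (d^4) = 1 + 4*A^-4 + 6*A^-8 + 4*A^-12 + A^-16
Summing the groups: <K> = 2*A^8 - 2*A^4 + 3 - 3*A^-4 + 2*A^-8 - 2*A^-12 + A^-16
Normalise by the writhe: (-A^3)^(-w) = (-A^3)^(-4) = A^-12, so f(A) = A^-12 * <K> = 2*A^-4 - 2*A^-8 + 3*A^-12 - 3*A^-16 + 2*A^-20 - 2*A^-24 + A^-28.
Substitute A = t^(-1/4), i.e. A^e → t^(-e/4): V(t) = t^7 - 2*t^6 + 2*t^5 - 3*t^4 + 3*t^3 - 2*t^2 + 2*t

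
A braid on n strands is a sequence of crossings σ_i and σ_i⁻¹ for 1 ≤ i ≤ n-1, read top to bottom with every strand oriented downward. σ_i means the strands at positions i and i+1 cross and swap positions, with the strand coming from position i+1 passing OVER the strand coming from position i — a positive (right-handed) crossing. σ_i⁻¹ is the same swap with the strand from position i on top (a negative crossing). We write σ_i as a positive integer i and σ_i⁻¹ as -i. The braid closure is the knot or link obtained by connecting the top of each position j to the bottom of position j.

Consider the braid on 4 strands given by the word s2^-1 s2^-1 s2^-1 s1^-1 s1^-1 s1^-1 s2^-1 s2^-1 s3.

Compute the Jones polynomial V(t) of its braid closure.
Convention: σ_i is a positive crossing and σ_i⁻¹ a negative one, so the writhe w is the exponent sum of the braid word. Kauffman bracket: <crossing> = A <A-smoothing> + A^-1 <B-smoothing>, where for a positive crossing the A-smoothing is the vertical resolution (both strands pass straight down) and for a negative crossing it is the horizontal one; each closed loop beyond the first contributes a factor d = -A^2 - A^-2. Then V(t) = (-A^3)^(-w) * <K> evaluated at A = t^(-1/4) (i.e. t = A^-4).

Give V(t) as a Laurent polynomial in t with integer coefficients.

t^-3 + 2*t^-5 - 2*t^-6 + 2*t^-7 - 3*t^-8 + 2*t^-9 - 2*t^-10 + t^-11

Derivation:
The presented braid s2^-1 s2^-1 s2^-1 s1^-1 s1^-1 s1^-1 s2^-1 s2^-1 s3 on 4 strands reduces by inverse Markov moves (closure unchanged at each step):
  Destabilize: the word has the form β·s3 where s3 occurs only as the final letter (β ∈ B_3); drop it and the last strand → 3 strands.
Reduced to β = s2^-1 s2^-1 s2^-1 s1^-1 s1^-1 s1^-1 s2^-1 s2^-1 on 3 strands, 8 crossings.
Compute on β:
Braid: s2^-1 s2^-1 s2^-1 s1^-1 s1^-1 s1^-1 s2^-1 s2^-1 on 3 strands, 8 crossings.
Writhe w = (#positive) - (#negative) = 0 - 8 = -8.
Computing the Kauffman bracket via state sum. There are 2^8 = 256 states.
Smooth each crossing (0=||, 1=⌣⌢); contribution A^(Σ sign_k(1-2s_k)) * d^(L-1).
Tabulate the states by total A-exponent and number of loops L (A-exp: L × count):
  A^8: L=7 ×1
  A^6: L=6 ×8
  A^4: L=5 ×28
  A^2: L=4 ×55, L=6 ×1
  A^0: L=3 ×65, L=5 ×5
  A^-2: L=2 ×45, L=4 ×11
  A^-4: L=1 ×15, L=3 ×13
  A^-6: L=2 ×8
  A^-8: L=3 ×1
Each group contributes A^e * Σ count * d^(L-1):
Powers of d = -A^2 - A^-2: d^2 = A^4 + 2 + A^-4; d^3 = -A^6 - 3*A^2 - 3*A^-2 - A^-6; d^4 = A^8 + 4*A^4 + 6 + 4*A^-4 + A^-8; d^5 = -A^10 - 5*A^6 - 10*A^2 - 10*A^-2 - 5*A^-6 - A^-10; d^6 = A^12 + 6*A^8 + 15*A^4 + 20 + 15*A^-4 + 6*A^-8 + A^-12.
  A^8 * (d^6) = A^20 + 6*A^16 + 15*A^12 + 20*A^8 + 15*A^4 + 6 + A^-4
  A^6 * (8*d^5) = -8*A^16 - 40*A^12 - 80*A^8 - 80*A^4 - 40 - 8*A^-4
  A^4 * (28*d^4) = 28*A^12 + 112*A^8 + 168*A^4 + 112 + 28*A^-4
  A^2 * (55*d^3 + d^5) = -A^12 - 60*A^8 - 175*A^4 - 175 - 60*A^-4 - A^-8
  A^0 * (65*d^2 + 5*d^4) = 5*A^8 + 85*A^4 + 160 + 85*A^-4 + 5*A^-8
  A^-2 * (45*d + 11*d^3) = -11*A^4 - 78 - 78*A^-4 - 11*A^-8
  A^-4 * (15 + 13*d^2) = 13 + 41*A^-4 + 13*A^-8
  A^-6 * (8*d) = -8*A^-4 - 8*A^-8
  A^-8 * (d^2) = A^-4 + 2*A^-8 + A^-12
Summing the groups: <K> = A^20 - 2*A^16 + 2*A^12 - 3*A^8 + 2*A^4 - 2 + 2*A^-4 + A^-12
Normalise by the writhe: (-A^3)^(-w) = (-A^3)^(8) = A^24, so f(A) = A^24 * <K> = A^44 - 2*A^40 + 2*A^36 - 3*A^32 + 2*A^28 - 2*A^24 + 2*A^20 + A^12.
Substitute A = t^(-1/4), i.e. A^e → t^(-e/4): V(t) = t^-3 + 2*t^-5 - 2*t^-6 + 2*t^-7 - 3*t^-8 + 2*t^-9 - 2*t^-10 + t^-11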